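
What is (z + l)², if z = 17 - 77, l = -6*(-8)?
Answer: 144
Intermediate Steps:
l = 48
z = -60
(z + l)² = (-60 + 48)² = (-12)² = 144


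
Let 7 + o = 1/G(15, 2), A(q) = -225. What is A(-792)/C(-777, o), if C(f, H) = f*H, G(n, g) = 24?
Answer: -1800/43253 ≈ -0.041616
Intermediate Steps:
o = -167/24 (o = -7 + 1/24 = -167/24 ≈ -6.9583)
C(f, H) = H*f
A(-792)/C(-777, o) = -225/((-167/24*(-777))) = -225/43253/8 = -225*8/43253 = -1800/43253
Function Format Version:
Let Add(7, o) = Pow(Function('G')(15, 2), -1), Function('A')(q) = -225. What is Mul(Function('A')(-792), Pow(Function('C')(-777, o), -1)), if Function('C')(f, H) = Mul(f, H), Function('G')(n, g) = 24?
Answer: Rational(-1800, 43253) ≈ -0.041616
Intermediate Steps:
o = Rational(-167, 24) (o = Add(-7, Pow(24, -1)) = Add(-7, Rational(1, 24)) = Rational(-167, 24) ≈ -6.9583)
Function('C')(f, H) = Mul(H, f)
Mul(Function('A')(-792), Pow(Function('C')(-777, o), -1)) = Mul(-225, Pow(Mul(Rational(-167, 24), -777), -1)) = Mul(-225, Pow(Rational(43253, 8), -1)) = Mul(-225, Rational(8, 43253)) = Rational(-1800, 43253)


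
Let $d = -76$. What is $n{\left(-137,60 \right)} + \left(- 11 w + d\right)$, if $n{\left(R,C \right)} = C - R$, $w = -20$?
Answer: $341$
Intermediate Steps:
$n{\left(-137,60 \right)} + \left(- 11 w + d\right) = \left(60 - -137\right) - -144 = \left(60 + 137\right) + \left(220 - 76\right) = 197 + 144 = 341$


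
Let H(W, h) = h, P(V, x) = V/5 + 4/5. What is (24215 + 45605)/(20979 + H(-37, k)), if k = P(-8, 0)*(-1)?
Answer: 349100/104899 ≈ 3.3280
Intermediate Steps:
P(V, x) = ⅘ + V/5 (P(V, x) = V*(⅕) + 4*(⅕) = V/5 + ⅘ = ⅘ + V/5)
k = ⅘ (k = (⅘ + (⅕)*(-8))*(-1) = (⅘ - 8/5)*(-1) = -⅘*(-1) = ⅘ ≈ 0.80000)
(24215 + 45605)/(20979 + H(-37, k)) = (24215 + 45605)/(20979 + ⅘) = 69820/(104899/5) = 69820*(5/104899) = 349100/104899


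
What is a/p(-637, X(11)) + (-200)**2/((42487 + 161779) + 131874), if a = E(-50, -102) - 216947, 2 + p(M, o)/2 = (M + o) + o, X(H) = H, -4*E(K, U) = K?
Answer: 7296972283/41479676 ≈ 175.92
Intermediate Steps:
E(K, U) = -K/4
p(M, o) = -4 + 2*M + 4*o (p(M, o) = -4 + 2*((M + o) + o) = -4 + 2*(M + 2*o) = -4 + (2*M + 4*o) = -4 + 2*M + 4*o)
a = -433869/2 (a = -1/4*(-50) - 216947 = 25/2 - 216947 = -433869/2 ≈ -2.1693e+5)
a/p(-637, X(11)) + (-200)**2/((42487 + 161779) + 131874) = -433869/(2*(-4 + 2*(-637) + 4*11)) + (-200)**2/((42487 + 161779) + 131874) = -433869/(2*(-4 - 1274 + 44)) + 40000/(204266 + 131874) = -433869/2/(-1234) + 40000/336140 = -433869/2*(-1/1234) + 40000*(1/336140) = 433869/2468 + 2000/16807 = 7296972283/41479676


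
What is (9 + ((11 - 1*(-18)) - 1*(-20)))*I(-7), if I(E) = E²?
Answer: 2842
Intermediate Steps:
(9 + ((11 - 1*(-18)) - 1*(-20)))*I(-7) = (9 + ((11 - 1*(-18)) - 1*(-20)))*(-7)² = (9 + ((11 + 18) + 20))*49 = (9 + (29 + 20))*49 = (9 + 49)*49 = 58*49 = 2842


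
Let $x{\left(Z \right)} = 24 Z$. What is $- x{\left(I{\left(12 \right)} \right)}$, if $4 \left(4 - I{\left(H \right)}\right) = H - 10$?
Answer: $-84$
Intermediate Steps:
$I{\left(H \right)} = \frac{13}{2} - \frac{H}{4}$ ($I{\left(H \right)} = 4 - \frac{H - 10}{4} = 4 - \frac{-10 + H}{4} = 4 - \left(- \frac{5}{2} + \frac{H}{4}\right) = \frac{13}{2} - \frac{H}{4}$)
$- x{\left(I{\left(12 \right)} \right)} = - 24 \left(\frac{13}{2} - 3\right) = - \frac{24 \cdot 7}{2} = \left(-1\right) 84 = -84$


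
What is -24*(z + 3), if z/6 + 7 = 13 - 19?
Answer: 1800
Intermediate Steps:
z = -78 (z = -42 + 6*(13 - 19) = -42 + 6*(-6) = -42 - 36 = -78)
-24*(z + 3) = -24*(-78 + 3) = -24*(-75) = 1800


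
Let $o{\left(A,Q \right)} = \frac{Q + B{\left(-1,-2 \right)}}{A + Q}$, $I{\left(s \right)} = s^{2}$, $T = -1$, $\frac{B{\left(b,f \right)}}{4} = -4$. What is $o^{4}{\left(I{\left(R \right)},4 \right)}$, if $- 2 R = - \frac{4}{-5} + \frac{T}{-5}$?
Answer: $\frac{5308416}{83521} \approx 63.558$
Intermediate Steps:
$B{\left(b,f \right)} = -16$ ($B{\left(b,f \right)} = 4 \left(-4\right) = -16$)
$R = - \frac{1}{2}$ ($R = - \frac{- \frac{4}{-5} - \frac{1}{-5}}{2} = - \frac{\left(-4\right) \left(- \frac{1}{5}\right) - - \frac{1}{5}}{2} = - \frac{\frac{4}{5} + \frac{1}{5}}{2} = \left(- \frac{1}{2}\right) 1 = - \frac{1}{2} \approx -0.5$)
$o{\left(A,Q \right)} = \frac{-16 + Q}{A + Q}$ ($o{\left(A,Q \right)} = \frac{Q - 16}{A + Q} = \frac{-16 + Q}{A + Q}$)
$o^{4}{\left(I{\left(R \right)},4 \right)} = \left(\frac{-16 + 4}{\left(- \frac{1}{2}\right)^{2} + 4}\right)^{4} = \left(\frac{1}{\frac{1}{4} + 4} \left(-12\right)\right)^{4} = \left(\frac{1}{\frac{17}{4}} \left(-12\right)\right)^{4} = \left(\frac{4}{17} \left(-12\right)\right)^{4} = \left(- \frac{48}{17}\right)^{4} = \frac{5308416}{83521}$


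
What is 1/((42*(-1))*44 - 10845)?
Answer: -1/12693 ≈ -7.8784e-5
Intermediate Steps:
1/((42*(-1))*44 - 10845) = 1/(-42*44 - 10845) = 1/(-1848 - 10845) = 1/(-12693) = -1/12693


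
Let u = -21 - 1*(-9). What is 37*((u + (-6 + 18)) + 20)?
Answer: 740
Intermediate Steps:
u = -12 (u = -21 + 9 = -12)
37*((u + (-6 + 18)) + 20) = 37*((-12 + (-6 + 18)) + 20) = 37*((-12 + 12) + 20) = 37*(0 + 20) = 37*20 = 740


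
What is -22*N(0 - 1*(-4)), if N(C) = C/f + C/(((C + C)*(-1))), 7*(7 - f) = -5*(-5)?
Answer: -44/3 ≈ -14.667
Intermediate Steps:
f = 24/7 (f = 7 - (-5)*(-5)/7 = 7 - ⅐*25 = 7 - 25/7 = 24/7 ≈ 3.4286)
N(C) = -½ + 7*C/24 (N(C) = C/(24/7) + C/(((C + C)*(-1))) = C*(7/24) + C/(((2*C)*(-1))) = 7*C/24 + C/((-2*C)) = 7*C/24 + C*(-1/(2*C)) = 7*C/24 - ½ = -½ + 7*C/24)
-22*N(0 - 1*(-4)) = -22*(-½ + 7*(0 - 1*(-4))/24) = -22*(-½ + 7*(0 + 4)/24) = -22*(-½ + (7/24)*4) = -22*(-½ + 7/6) = -22*⅔ = -44/3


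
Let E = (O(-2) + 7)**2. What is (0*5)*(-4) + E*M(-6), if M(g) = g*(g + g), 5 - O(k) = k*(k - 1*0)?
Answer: 4608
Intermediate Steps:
O(k) = 5 - k**2 (O(k) = 5 - k*(k - 1*0) = 5 - k*(k + 0) = 5 - k*k = 5 - k**2)
E = 64 (E = ((5 - 1*(-2)**2) + 7)**2 = ((5 - 1*4) + 7)**2 = ((5 - 4) + 7)**2 = (1 + 7)**2 = 8**2 = 64)
M(g) = 2*g**2 (M(g) = g*(2*g) = 2*g**2)
(0*5)*(-4) + E*M(-6) = (0*5)*(-4) + 64*(2*(-6)**2) = 0*(-4) + 64*(2*36) = 0 + 64*72 = 0 + 4608 = 4608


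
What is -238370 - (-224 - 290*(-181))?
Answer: -290636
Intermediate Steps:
-238370 - (-224 - 290*(-181)) = -238370 - (-224 + 52490) = -238370 - 1*52266 = -238370 - 52266 = -290636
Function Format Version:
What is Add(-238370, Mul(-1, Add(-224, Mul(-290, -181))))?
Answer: -290636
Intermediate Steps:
Add(-238370, Mul(-1, Add(-224, Mul(-290, -181)))) = Add(-238370, Mul(-1, Add(-224, 52490))) = Add(-238370, Mul(-1, 52266)) = Add(-238370, -52266) = -290636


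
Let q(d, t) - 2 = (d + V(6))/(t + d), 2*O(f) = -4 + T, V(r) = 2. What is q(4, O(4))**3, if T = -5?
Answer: -1000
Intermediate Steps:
O(f) = -9/2 (O(f) = (-4 - 5)/2 = (1/2)*(-9) = -9/2)
q(d, t) = 2 + (2 + d)/(d + t) (q(d, t) = 2 + (d + 2)/(t + d) = 2 + (2 + d)/(d + t))
q(4, O(4))**3 = ((2 + 2*(-9/2) + 3*4)/(4 - 9/2))**3 = ((2 - 9 + 12)/(-1/2))**3 = (-2*5)**3 = (-10)**3 = -1000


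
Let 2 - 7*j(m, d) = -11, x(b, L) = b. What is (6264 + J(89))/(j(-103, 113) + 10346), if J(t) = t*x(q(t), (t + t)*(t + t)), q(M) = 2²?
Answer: 9268/14487 ≈ 0.63975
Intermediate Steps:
q(M) = 4
j(m, d) = 13/7 (j(m, d) = 2/7 - ⅐*(-11) = 2/7 + 11/7 = 13/7)
J(t) = 4*t (J(t) = t*4 = 4*t)
(6264 + J(89))/(j(-103, 113) + 10346) = (6264 + 4*89)/(13/7 + 10346) = (6264 + 356)/(72435/7) = 6620*(7/72435) = 9268/14487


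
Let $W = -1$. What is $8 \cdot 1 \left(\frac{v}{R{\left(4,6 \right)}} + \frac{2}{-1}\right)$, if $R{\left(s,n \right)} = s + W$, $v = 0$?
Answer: $-16$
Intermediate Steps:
$R{\left(s,n \right)} = -1 + s$ ($R{\left(s,n \right)} = s - 1 = -1 + s$)
$8 \cdot 1 \left(\frac{v}{R{\left(4,6 \right)}} + \frac{2}{-1}\right) = 8 \cdot 1 \left(\frac{0}{-1 + 4} + \frac{2}{-1}\right) = 8 \left(\frac{0}{3} + 2 \left(-1\right)\right) = 8 \left(0 \cdot \frac{1}{3} - 2\right) = 8 \left(0 - 2\right) = 8 \left(-2\right) = -16$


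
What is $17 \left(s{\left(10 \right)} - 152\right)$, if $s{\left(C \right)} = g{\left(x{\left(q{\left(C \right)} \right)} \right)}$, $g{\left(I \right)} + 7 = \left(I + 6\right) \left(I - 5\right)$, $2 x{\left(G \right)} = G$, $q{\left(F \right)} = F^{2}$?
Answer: $40137$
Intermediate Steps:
$x{\left(G \right)} = \frac{G}{2}$
$g{\left(I \right)} = -7 + \left(-5 + I\right) \left(6 + I\right)$ ($g{\left(I \right)} = -7 + \left(I + 6\right) \left(I - 5\right) = -7 + \left(6 + I\right) \left(-5 + I\right) = -7 + \left(-5 + I\right) \left(6 + I\right)$)
$s{\left(C \right)} = -37 + \frac{C^{2}}{2} + \frac{C^{4}}{4}$ ($s{\left(C \right)} = -37 + \frac{C^{2}}{2} + \left(\frac{C^{2}}{2}\right)^{2} = -37 + \frac{C^{2}}{2} + \frac{C^{4}}{4}$)
$17 \left(s{\left(10 \right)} - 152\right) = 17 \left(\left(-37 + \frac{10^{2}}{2} + \frac{10^{4}}{4}\right) - 152\right) = 17 \left(\left(-37 + \frac{1}{2} \cdot 100 + \frac{1}{4} \cdot 10000\right) - 152\right) = 17 \left(\left(-37 + 50 + 2500\right) - 152\right) = 17 \left(2513 - 152\right) = 17 \cdot 2361 = 40137$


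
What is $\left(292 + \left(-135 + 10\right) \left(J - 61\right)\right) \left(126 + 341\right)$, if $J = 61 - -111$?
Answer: $-6343261$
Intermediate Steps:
$J = 172$ ($J = 61 + 111 = 172$)
$\left(292 + \left(-135 + 10\right) \left(J - 61\right)\right) \left(126 + 341\right) = \left(292 + \left(-135 + 10\right) \left(172 - 61\right)\right) \left(126 + 341\right) = \left(292 - 13875\right) 467 = \left(-13583\right) 467 = -6343261$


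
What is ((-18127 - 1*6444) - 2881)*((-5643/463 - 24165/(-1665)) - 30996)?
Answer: 14575711763472/17131 ≈ 8.5084e+8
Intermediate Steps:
((-18127 - 1*6444) - 2881)*((-5643/463 - 24165/(-1665)) - 30996) = ((-18127 - 6444) - 2881)*((-5643*1/463 - 24165*(-1/1665)) - 30996) = (-24571 - 2881)*((-5643/463 + 537/37) - 30996) = -27452*(39840/17131 - 30996) = -27452*(-530952636/17131) = 14575711763472/17131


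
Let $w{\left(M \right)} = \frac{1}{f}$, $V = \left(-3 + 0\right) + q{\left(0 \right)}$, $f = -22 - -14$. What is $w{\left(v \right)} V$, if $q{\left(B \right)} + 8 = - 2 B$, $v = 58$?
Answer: $\frac{11}{8} \approx 1.375$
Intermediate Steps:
$q{\left(B \right)} = -8 - 2 B$
$f = -8$ ($f = -22 + 14 = -8$)
$V = -11$ ($V = \left(-3 + 0\right) - 8 = -3 + \left(-8 + 0\right) = -3 - 8 = -11$)
$w{\left(M \right)} = - \frac{1}{8}$ ($w{\left(M \right)} = \frac{1}{-8} = - \frac{1}{8}$)
$w{\left(v \right)} V = \left(- \frac{1}{8}\right) \left(-11\right) = \frac{11}{8}$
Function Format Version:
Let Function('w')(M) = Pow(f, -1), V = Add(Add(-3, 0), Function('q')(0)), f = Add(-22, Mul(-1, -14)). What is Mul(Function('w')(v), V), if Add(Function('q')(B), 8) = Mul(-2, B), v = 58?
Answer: Rational(11, 8) ≈ 1.3750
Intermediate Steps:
Function('q')(B) = Add(-8, Mul(-2, B))
f = -8 (f = Add(-22, 14) = -8)
V = -11 (V = Add(Add(-3, 0), Add(-8, Mul(-2, 0))) = Add(-3, Add(-8, 0)) = Add(-3, -8) = -11)
Function('w')(M) = Rational(-1, 8) (Function('w')(M) = Pow(-8, -1) = Rational(-1, 8))
Mul(Function('w')(v), V) = Mul(Rational(-1, 8), -11) = Rational(11, 8)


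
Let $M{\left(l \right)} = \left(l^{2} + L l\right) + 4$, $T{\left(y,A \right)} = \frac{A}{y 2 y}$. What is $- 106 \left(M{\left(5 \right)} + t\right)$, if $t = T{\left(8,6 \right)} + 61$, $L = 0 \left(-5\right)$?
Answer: $- \frac{305439}{32} \approx -9545.0$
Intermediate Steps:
$L = 0$
$T{\left(y,A \right)} = \frac{A}{2 y^{2}}$ ($T{\left(y,A \right)} = \frac{A}{2 y y} = \frac{A}{2 y^{2}}$)
$t = \frac{3907}{64}$ ($t = \frac{1}{2} \cdot 6 \cdot \frac{1}{64} + 61 = \frac{3}{64} + 61 = \frac{3907}{64} \approx 61.047$)
$M{\left(l \right)} = 4 + l^{2}$ ($M{\left(l \right)} = \left(l^{2} + 0 l\right) + 4 = \left(l^{2} + 0\right) + 4 = l^{2} + 4 = 4 + l^{2}$)
$- 106 \left(M{\left(5 \right)} + t\right) = - 106 \left(\left(4 + 5^{2}\right) + \frac{3907}{64}\right) = - 106 \left(\left(4 + 25\right) + \frac{3907}{64}\right) = - 106 \left(29 + \frac{3907}{64}\right) = \left(-106\right) \frac{5763}{64} = - \frac{305439}{32}$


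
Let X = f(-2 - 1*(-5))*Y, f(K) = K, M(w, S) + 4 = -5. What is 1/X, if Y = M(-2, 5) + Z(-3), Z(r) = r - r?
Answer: -1/27 ≈ -0.037037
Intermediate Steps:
M(w, S) = -9 (M(w, S) = -4 - 5 = -9)
Z(r) = 0
Y = -9 (Y = -9 + 0 = -9)
X = -27 (X = (-2 - 1*(-5))*(-9) = (-2 + 5)*(-9) = 3*(-9) = -27)
1/X = 1/(-27) = -1/27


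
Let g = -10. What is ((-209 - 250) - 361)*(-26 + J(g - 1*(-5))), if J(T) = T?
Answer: 25420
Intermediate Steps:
((-209 - 250) - 361)*(-26 + J(g - 1*(-5))) = ((-209 - 250) - 361)*(-26 + (-10 - 1*(-5))) = (-459 - 361)*(-26 + (-10 + 5)) = -820*(-26 - 5) = -820*(-31) = 25420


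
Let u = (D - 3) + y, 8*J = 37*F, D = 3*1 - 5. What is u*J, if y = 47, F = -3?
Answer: -2331/4 ≈ -582.75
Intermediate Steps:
D = -2 (D = 3 - 5 = -2)
J = -111/8 (J = (37*(-3))/8 = (⅛)*(-111) = -111/8 ≈ -13.875)
u = 42 (u = (-2 - 3) + 47 = -5 + 47 = 42)
u*J = 42*(-111/8) = -2331/4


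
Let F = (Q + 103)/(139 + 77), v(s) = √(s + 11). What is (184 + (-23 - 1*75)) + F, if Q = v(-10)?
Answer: 2335/27 ≈ 86.481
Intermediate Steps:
v(s) = √(11 + s)
Q = 1 (Q = √(11 - 10) = √1 = 1)
F = 13/27 (F = (1 + 103)/(139 + 77) = 104/216 = 104*(1/216) = 13/27 ≈ 0.48148)
(184 + (-23 - 1*75)) + F = (184 + (-23 - 1*75)) + 13/27 = (184 + (-23 - 75)) + 13/27 = (184 - 98) + 13/27 = 86 + 13/27 = 2335/27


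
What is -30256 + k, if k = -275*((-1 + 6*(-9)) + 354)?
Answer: -112481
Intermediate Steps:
k = -82225 (k = -275*((-1 - 54) + 354) = -275*(-55 + 354) = -275*299 = -82225)
-30256 + k = -30256 - 82225 = -112481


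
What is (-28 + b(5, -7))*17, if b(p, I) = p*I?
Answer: -1071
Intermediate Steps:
b(p, I) = I*p
(-28 + b(5, -7))*17 = (-28 - 7*5)*17 = (-28 - 35)*17 = -63*17 = -1071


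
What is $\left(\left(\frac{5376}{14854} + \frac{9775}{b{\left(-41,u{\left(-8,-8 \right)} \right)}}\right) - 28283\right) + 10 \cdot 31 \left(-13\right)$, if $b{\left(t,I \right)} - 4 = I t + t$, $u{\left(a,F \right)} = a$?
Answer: $- \frac{9966188044}{308751} \approx -32279.0$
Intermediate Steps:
$b{\left(t,I \right)} = 4 + t + I t$ ($b{\left(t,I \right)} = 4 + \left(I t + t\right) = 4 + \left(t + I t\right) = 4 + t + I t$)
$\left(\left(\frac{5376}{14854} + \frac{9775}{b{\left(-41,u{\left(-8,-8 \right)} \right)}}\right) - 28283\right) + 10 \cdot 31 \left(-13\right) = \left(\left(\frac{5376}{14854} + \frac{9775}{4 - 41 - -328}\right) - 28283\right) + 10 \cdot 31 \left(-13\right) = \left(\left(5376 \cdot \frac{1}{14854} + \frac{9775}{4 - 41 + 328}\right) - 28283\right) + 310 \left(-13\right) = \left(\left(\frac{384}{1061} + \frac{9775}{291}\right) - 28283\right) - 4030 = \left(\frac{10483019}{308751} - 28283\right) - 4030 = - \frac{8721921514}{308751} - 4030 = - \frac{9966188044}{308751}$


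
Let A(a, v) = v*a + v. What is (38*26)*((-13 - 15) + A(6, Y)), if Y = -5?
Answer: -62244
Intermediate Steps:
A(a, v) = v + a*v (A(a, v) = a*v + v = v + a*v)
(38*26)*((-13 - 15) + A(6, Y)) = (38*26)*((-13 - 15) - 5*(1 + 6)) = 988*(-28 - 5*7) = 988*(-28 - 35) = 988*(-63) = -62244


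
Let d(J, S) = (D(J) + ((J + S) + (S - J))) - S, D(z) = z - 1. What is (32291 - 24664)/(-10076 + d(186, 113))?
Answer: -7627/9778 ≈ -0.78002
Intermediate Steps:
D(z) = -1 + z
d(J, S) = -1 + J + S (d(J, S) = ((-1 + J) + ((J + S) + (S - J))) - S = ((-1 + J) + 2*S) - S = (-1 + J + 2*S) - S = -1 + J + S)
(32291 - 24664)/(-10076 + d(186, 113)) = (32291 - 24664)/(-10076 + (-1 + 186 + 113)) = 7627/(-10076 + 298) = 7627/(-9778) = 7627*(-1/9778) = -7627/9778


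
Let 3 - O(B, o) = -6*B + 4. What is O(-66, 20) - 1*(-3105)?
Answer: 2708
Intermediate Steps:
O(B, o) = -1 + 6*B (O(B, o) = 3 - (-6*B + 4) = 3 - (4 - 6*B) = 3 + (-4 + 6*B) = -1 + 6*B)
O(-66, 20) - 1*(-3105) = (-1 + 6*(-66)) - 1*(-3105) = (-1 - 396) + 3105 = -397 + 3105 = 2708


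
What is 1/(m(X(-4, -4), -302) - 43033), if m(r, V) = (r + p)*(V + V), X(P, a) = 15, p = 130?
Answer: -1/130613 ≈ -7.6562e-6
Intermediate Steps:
m(r, V) = 2*V*(130 + r) (m(r, V) = (r + 130)*(V + V) = (130 + r)*(2*V) = 2*V*(130 + r))
1/(m(X(-4, -4), -302) - 43033) = 1/(2*(-302)*(130 + 15) - 43033) = 1/(2*(-302)*145 - 43033) = 1/(-87580 - 43033) = 1/(-130613) = -1/130613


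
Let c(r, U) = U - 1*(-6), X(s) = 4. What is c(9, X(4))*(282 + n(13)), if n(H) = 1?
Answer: 2830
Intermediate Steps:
c(r, U) = 6 + U (c(r, U) = U + 6 = 6 + U)
c(9, X(4))*(282 + n(13)) = (6 + 4)*(282 + 1) = 10*283 = 2830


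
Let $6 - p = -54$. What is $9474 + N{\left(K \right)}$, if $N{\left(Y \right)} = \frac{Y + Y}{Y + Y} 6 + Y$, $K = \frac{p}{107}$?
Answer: $\frac{1014420}{107} \approx 9480.6$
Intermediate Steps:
$p = 60$ ($p = 6 - -54 = 6 + 54 = 60$)
$K = \frac{60}{107} \approx 0.56075$
$N{\left(Y \right)} = 6 + Y$ ($N{\left(Y \right)} = \frac{2 Y}{2 Y} 6 + Y = 2 Y \frac{1}{2 Y} 6 + Y = 1 \cdot 6 + Y = 6 + Y$)
$9474 + N{\left(K \right)} = 9474 + \left(6 + \frac{60}{107}\right) = 9474 + \frac{702}{107} = \frac{1014420}{107}$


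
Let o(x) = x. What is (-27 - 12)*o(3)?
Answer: -117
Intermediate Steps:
(-27 - 12)*o(3) = (-27 - 12)*3 = -39*3 = -117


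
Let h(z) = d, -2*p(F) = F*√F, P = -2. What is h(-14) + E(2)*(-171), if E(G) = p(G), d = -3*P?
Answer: 6 + 171*√2 ≈ 247.83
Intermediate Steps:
d = 6 (d = -3*(-2) = 6)
p(F) = -F^(3/2)/2 (p(F) = -F*√F/2 = -F^(3/2)/2)
h(z) = 6
E(G) = -G^(3/2)/2
h(-14) + E(2)*(-171) = 6 - √2*(-171) = 6 + 171*√2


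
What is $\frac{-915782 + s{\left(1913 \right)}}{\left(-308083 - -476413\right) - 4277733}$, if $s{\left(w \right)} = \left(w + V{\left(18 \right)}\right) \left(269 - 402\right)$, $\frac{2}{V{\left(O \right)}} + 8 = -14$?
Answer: $\frac{12872188}{45203433} \approx 0.28476$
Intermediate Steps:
$V{\left(O \right)} = - \frac{1}{11}$ ($V{\left(O \right)} = \frac{2}{-8 - 14} = \frac{2}{-22} = 2 \left(- \frac{1}{22}\right) = - \frac{1}{11}$)
$s{\left(w \right)} = \frac{133}{11} - 133 w$ ($s{\left(w \right)} = \left(w - \frac{1}{11}\right) \left(269 - 402\right) = \left(- \frac{1}{11} + w\right) \left(-133\right) = \frac{133}{11} - 133 w$)
$\frac{-915782 + s{\left(1913 \right)}}{\left(-308083 - -476413\right) - 4277733} = \frac{-915782 + \left(\frac{133}{11} - 254429\right)}{\left(-308083 - -476413\right) - 4277733} = \frac{-915782 + \left(\frac{133}{11} - 254429\right)}{\left(-308083 + 476413\right) - 4277733} = \frac{-915782 - \frac{2798586}{11}}{168330 - 4277733} = - \frac{12872188}{11 \left(-4109403\right)} = \left(- \frac{12872188}{11}\right) \left(- \frac{1}{4109403}\right) = \frac{12872188}{45203433}$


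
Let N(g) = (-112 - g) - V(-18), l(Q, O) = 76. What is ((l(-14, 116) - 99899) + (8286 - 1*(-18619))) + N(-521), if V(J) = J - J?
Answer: -72509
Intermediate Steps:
V(J) = 0
N(g) = -112 - g (N(g) = (-112 - g) - 1*0 = (-112 - g) + 0 = -112 - g)
((l(-14, 116) - 99899) + (8286 - 1*(-18619))) + N(-521) = ((76 - 99899) + (8286 - 1*(-18619))) + (-112 - 1*(-521)) = (-99823 + (8286 + 18619)) + (-112 + 521) = (-99823 + 26905) + 409 = -72918 + 409 = -72509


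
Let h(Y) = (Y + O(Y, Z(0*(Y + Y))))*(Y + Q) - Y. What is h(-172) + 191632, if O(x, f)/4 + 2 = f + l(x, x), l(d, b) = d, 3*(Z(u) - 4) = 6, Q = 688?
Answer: -243700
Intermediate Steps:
Z(u) = 6 (Z(u) = 4 + (⅓)*6 = 4 + 2 = 6)
O(x, f) = -8 + 4*f + 4*x (O(x, f) = -8 + 4*(f + x) = -8 + (4*f + 4*x) = -8 + 4*f + 4*x)
h(Y) = -Y + (16 + 5*Y)*(688 + Y) (h(Y) = (Y + (-8 + 4*6 + 4*Y))*(Y + 688) - Y = (Y + (-8 + 24 + 4*Y))*(688 + Y) - Y = (Y + (16 + 4*Y))*(688 + Y) - Y = (16 + 5*Y)*(688 + Y) - Y = -Y + (16 + 5*Y)*(688 + Y))
h(-172) + 191632 = (11008 + 5*(-172)² + 3455*(-172)) + 191632 = (11008 + 5*29584 - 594260) + 191632 = (11008 + 147920 - 594260) + 191632 = -435332 + 191632 = -243700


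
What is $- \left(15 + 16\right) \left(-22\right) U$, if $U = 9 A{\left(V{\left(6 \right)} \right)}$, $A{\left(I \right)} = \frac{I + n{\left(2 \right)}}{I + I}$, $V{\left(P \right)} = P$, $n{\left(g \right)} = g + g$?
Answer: $5115$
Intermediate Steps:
$n{\left(g \right)} = 2 g$
$A{\left(I \right)} = \frac{4 + I}{2 I}$ ($A{\left(I \right)} = \frac{I + 2 \cdot 2}{I + I} = \frac{I + 4}{2 I} = \left(4 + I\right) \frac{1}{2 I} = \frac{4 + I}{2 I}$)
$U = \frac{15}{2}$ ($U = 9 \frac{4 + 6}{2 \cdot 6} = 9 \cdot \frac{1}{2} \cdot \frac{1}{6} \cdot 10 = 9 \cdot \frac{5}{6} = \frac{15}{2} \approx 7.5$)
$- \left(15 + 16\right) \left(-22\right) U = - \left(15 + 16\right) \left(-22\right) \frac{15}{2} = - 31 \left(-22\right) \frac{15}{2} = \left(-1\right) \left(-682\right) \frac{15}{2} = 682 \cdot \frac{15}{2} = 5115$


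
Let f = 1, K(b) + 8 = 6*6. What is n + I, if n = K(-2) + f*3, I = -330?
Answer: -299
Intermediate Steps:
K(b) = 28 (K(b) = -8 + 6*6 = -8 + 36 = 28)
n = 31 (n = 28 + 1*3 = 28 + 3 = 31)
n + I = 31 - 330 = -299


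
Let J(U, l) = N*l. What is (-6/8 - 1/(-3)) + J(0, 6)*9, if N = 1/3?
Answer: 211/12 ≈ 17.583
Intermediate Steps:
N = 1/3 (N = 1*(1/3) = 1/3 ≈ 0.33333)
J(U, l) = l/3
(-6/8 - 1/(-3)) + J(0, 6)*9 = (-6/8 - 1/(-3)) + ((1/3)*6)*9 = (-6*1/8 - 1*(-1/3)) + 2*9 = (-3/4 + 1/3) + 18 = -5/12 + 18 = 211/12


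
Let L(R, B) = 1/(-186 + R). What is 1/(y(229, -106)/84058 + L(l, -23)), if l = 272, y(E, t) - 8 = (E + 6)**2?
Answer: 1807247/1208524 ≈ 1.4954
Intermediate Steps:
y(E, t) = 8 + (6 + E)**2 (y(E, t) = 8 + (E + 6)**2 = 8 + (6 + E)**2)
1/(y(229, -106)/84058 + L(l, -23)) = 1/((8 + (6 + 229)**2)/84058 + 1/(-186 + 272)) = 1/((8 + 235**2)*(1/84058) + 1/86) = 1/((8 + 55225)*(1/84058) + 1/86) = 1/(55233*(1/84058) + 1/86) = 1/(55233/84058 + 1/86) = 1/(1208524/1807247) = 1807247/1208524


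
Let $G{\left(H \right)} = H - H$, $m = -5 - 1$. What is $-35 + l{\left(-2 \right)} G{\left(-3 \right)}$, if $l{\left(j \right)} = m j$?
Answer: $-35$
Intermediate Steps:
$m = -6$ ($m = -5 - 1 = -6$)
$G{\left(H \right)} = 0$
$l{\left(j \right)} = - 6 j$
$-35 + l{\left(-2 \right)} G{\left(-3 \right)} = -35 + \left(-6\right) \left(-2\right) 0 = -35 + 12 \cdot 0 = -35 + 0 = -35$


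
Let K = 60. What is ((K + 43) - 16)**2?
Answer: 7569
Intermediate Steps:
((K + 43) - 16)**2 = ((60 + 43) - 16)**2 = (103 - 16)**2 = 87**2 = 7569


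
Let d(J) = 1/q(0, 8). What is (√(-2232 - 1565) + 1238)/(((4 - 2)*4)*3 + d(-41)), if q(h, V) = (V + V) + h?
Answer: 19808/385 + 16*I*√3797/385 ≈ 51.449 + 2.5608*I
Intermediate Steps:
q(h, V) = h + 2*V (q(h, V) = 2*V + h = h + 2*V)
d(J) = 1/16 (d(J) = 1/(0 + 2*8) = 1/(0 + 16) = 1/16)
(√(-2232 - 1565) + 1238)/(((4 - 2)*4)*3 + d(-41)) = (√(-2232 - 1565) + 1238)/(((4 - 2)*4)*3 + 1/16) = (√(-3797) + 1238)/((2*4)*3 + 1/16) = (I*√3797 + 1238)/(8*3 + 1/16) = (1238 + I*√3797)/(24 + 1/16) = (1238 + I*√3797)/(385/16) = (1238 + I*√3797)*(16/385) = 19808/385 + 16*I*√3797/385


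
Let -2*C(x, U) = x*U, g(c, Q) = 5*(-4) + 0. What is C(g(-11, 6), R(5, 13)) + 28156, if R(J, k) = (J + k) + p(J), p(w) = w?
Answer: 28386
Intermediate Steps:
g(c, Q) = -20 (g(c, Q) = -20 + 0 = -20)
R(J, k) = k + 2*J (R(J, k) = (J + k) + J = k + 2*J)
C(x, U) = -U*x/2 (C(x, U) = -x*U/2 = -U*x/2)
C(g(-11, 6), R(5, 13)) + 28156 = -½*(13 + 2*5)*(-20) + 28156 = -½*(13 + 10)*(-20) + 28156 = -½*23*(-20) + 28156 = 230 + 28156 = 28386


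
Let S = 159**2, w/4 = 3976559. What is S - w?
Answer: -15880955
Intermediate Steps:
w = 15906236 (w = 4*3976559 = 15906236)
S = 25281
S - w = 25281 - 1*15906236 = 25281 - 15906236 = -15880955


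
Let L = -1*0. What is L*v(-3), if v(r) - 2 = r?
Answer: 0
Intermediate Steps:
v(r) = 2 + r
L = 0
L*v(-3) = 0*(2 - 3) = 0*(-1) = 0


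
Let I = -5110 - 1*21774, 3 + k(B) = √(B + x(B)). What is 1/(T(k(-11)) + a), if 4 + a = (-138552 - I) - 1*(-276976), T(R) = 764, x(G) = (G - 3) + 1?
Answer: 1/166068 ≈ 6.0216e-6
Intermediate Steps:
x(G) = -2 + G (x(G) = (-3 + G) + 1 = -2 + G)
k(B) = -3 + √(-2 + 2*B) (k(B) = -3 + √(B + (-2 + B)) = -3 + √(-2 + 2*B))
I = -26884 (I = -5110 - 21774 = -26884)
a = 165304 (a = -4 + ((-138552 - 1*(-26884)) - 1*(-276976)) = -4 + ((-138552 + 26884) + 276976) = -4 + (-111668 + 276976) = -4 + 165308 = 165304)
1/(T(k(-11)) + a) = 1/(764 + 165304) = 1/166068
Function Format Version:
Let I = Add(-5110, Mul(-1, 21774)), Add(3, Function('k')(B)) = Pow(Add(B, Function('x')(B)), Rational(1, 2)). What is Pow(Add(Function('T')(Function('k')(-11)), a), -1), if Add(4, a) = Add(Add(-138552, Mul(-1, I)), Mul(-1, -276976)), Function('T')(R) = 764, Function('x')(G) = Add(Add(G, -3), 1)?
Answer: Rational(1, 166068) ≈ 6.0216e-6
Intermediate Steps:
Function('x')(G) = Add(-2, G) (Function('x')(G) = Add(Add(-3, G), 1) = Add(-2, G))
Function('k')(B) = Add(-3, Pow(Add(-2, Mul(2, B)), Rational(1, 2))) (Function('k')(B) = Add(-3, Pow(Add(B, Add(-2, B)), Rational(1, 2))) = Add(-3, Pow(Add(-2, Mul(2, B)), Rational(1, 2))))
I = -26884 (I = Add(-5110, -21774) = -26884)
a = 165304 (a = Add(-4, Add(Add(-138552, Mul(-1, -26884)), Mul(-1, -276976))) = Add(-4, Add(Add(-138552, 26884), 276976)) = Add(-4, Add(-111668, 276976)) = Add(-4, 165308) = 165304)
Pow(Add(Function('T')(Function('k')(-11)), a), -1) = Pow(Add(764, 165304), -1) = Pow(166068, -1) = Rational(1, 166068)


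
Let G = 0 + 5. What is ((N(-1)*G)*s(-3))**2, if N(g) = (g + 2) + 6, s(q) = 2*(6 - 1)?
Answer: 122500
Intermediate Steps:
s(q) = 10 (s(q) = 2*5 = 10)
N(g) = 8 + g (N(g) = (2 + g) + 6 = 8 + g)
G = 5
((N(-1)*G)*s(-3))**2 = (((8 - 1)*5)*10)**2 = ((7*5)*10)**2 = (35*10)**2 = 350**2 = 122500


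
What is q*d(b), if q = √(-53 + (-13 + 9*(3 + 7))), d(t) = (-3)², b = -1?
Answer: 18*√6 ≈ 44.091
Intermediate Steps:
d(t) = 9
q = 2*√6 (q = √(-53 + (-13 + 9*10)) = √(-53 + (-13 + 90)) = √(-53 + 77) = √24 = 2*√6 ≈ 4.8990)
q*d(b) = (2*√6)*9 = 18*√6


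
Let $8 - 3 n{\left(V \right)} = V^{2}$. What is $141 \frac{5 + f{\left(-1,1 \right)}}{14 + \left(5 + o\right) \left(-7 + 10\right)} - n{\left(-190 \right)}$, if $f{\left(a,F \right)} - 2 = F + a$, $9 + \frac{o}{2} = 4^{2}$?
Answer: $\frac{2565493}{213} \approx 12045.0$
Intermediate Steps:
$o = 14$ ($o = -18 + 2 \cdot 4^{2} = -18 + 2 \cdot 16 = -18 + 32 = 14$)
$f{\left(a,F \right)} = 2 + F + a$ ($f{\left(a,F \right)} = 2 + \left(F + a\right) = 2 + F + a$)
$n{\left(V \right)} = \frac{8}{3} - \frac{V^{2}}{3}$
$141 \frac{5 + f{\left(-1,1 \right)}}{14 + \left(5 + o\right) \left(-7 + 10\right)} - n{\left(-190 \right)} = 141 \frac{5 + \left(2 + 1 - 1\right)}{14 + \left(5 + 14\right) \left(-7 + 10\right)} - \left(\frac{8}{3} - \frac{\left(-190\right)^{2}}{3}\right) = 141 \frac{5 + 2}{14 + 19 \cdot 3} - \left(\frac{8}{3} - \frac{36100}{3}\right) = 141 \frac{7}{14 + 57} - \left(\frac{8}{3} - \frac{36100}{3}\right) = 141 \cdot \frac{7}{71} - - \frac{36092}{3} = 141 \cdot 7 \cdot \frac{1}{71} + \frac{36092}{3} = 141 \cdot \frac{7}{71} + \frac{36092}{3} = \frac{987}{71} + \frac{36092}{3} = \frac{2565493}{213}$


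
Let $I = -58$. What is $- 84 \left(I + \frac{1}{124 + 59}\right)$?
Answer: $\frac{297164}{61} \approx 4871.5$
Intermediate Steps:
$- 84 \left(I + \frac{1}{124 + 59}\right) = - 84 \left(-58 + \frac{1}{124 + 59}\right) = - 84 \left(-58 + \frac{1}{183}\right) = \left(-84\right) \left(- \frac{10613}{183}\right) = \frac{297164}{61}$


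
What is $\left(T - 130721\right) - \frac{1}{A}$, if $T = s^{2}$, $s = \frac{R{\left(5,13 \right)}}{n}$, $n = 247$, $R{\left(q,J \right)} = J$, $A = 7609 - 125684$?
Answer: $- \frac{5571992310639}{42625075} \approx -1.3072 \cdot 10^{5}$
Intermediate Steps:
$A = -118075$
$s = \frac{1}{19}$ ($s = \frac{13}{247} = 13 \cdot \frac{1}{247} = \frac{1}{19} \approx 0.052632$)
$T = \frac{1}{361}$ ($T = \left(\frac{1}{19}\right)^{2} = \frac{1}{361} \approx 0.0027701$)
$\left(T - 130721\right) - \frac{1}{A} = \left(\frac{1}{361} - 130721\right) - \frac{1}{-118075} = - \frac{47190280}{361} - - \frac{1}{118075} = - \frac{47190280}{361} + \frac{1}{118075} = - \frac{5571992310639}{42625075}$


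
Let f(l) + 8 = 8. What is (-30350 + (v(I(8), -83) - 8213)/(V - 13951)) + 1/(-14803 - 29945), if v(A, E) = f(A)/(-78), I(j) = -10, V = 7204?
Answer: -3054248445341/100638252 ≈ -30349.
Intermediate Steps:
f(l) = 0 (f(l) = -8 + 8 = 0)
v(A, E) = 0 (v(A, E) = 0/(-78) = 0*(-1/78) = 0)
(-30350 + (v(I(8), -83) - 8213)/(V - 13951)) + 1/(-14803 - 29945) = (-30350 + (0 - 8213)/(7204 - 13951)) + 1/(-14803 - 29945) = (-30350 - 8213/(-6747)) + 1/(-44748) = (-30350 - 8213*(-1/6747)) - 1/44748 = (-30350 + 8213/6747) - 1/44748 = -204763237/6747 - 1/44748 = -3054248445341/100638252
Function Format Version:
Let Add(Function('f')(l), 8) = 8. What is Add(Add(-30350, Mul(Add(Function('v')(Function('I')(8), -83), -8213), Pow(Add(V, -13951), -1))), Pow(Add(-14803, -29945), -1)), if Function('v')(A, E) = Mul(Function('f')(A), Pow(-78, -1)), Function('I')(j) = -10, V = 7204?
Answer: Rational(-3054248445341, 100638252) ≈ -30349.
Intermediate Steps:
Function('f')(l) = 0 (Function('f')(l) = Add(-8, 8) = 0)
Function('v')(A, E) = 0 (Function('v')(A, E) = Mul(0, Pow(-78, -1)) = Mul(0, Rational(-1, 78)) = 0)
Add(Add(-30350, Mul(Add(Function('v')(Function('I')(8), -83), -8213), Pow(Add(V, -13951), -1))), Pow(Add(-14803, -29945), -1)) = Add(Add(-30350, Mul(Add(0, -8213), Pow(Add(7204, -13951), -1))), Pow(Add(-14803, -29945), -1)) = Add(Add(-30350, Mul(-8213, Pow(-6747, -1))), Pow(-44748, -1)) = Add(Add(-30350, Mul(-8213, Rational(-1, 6747))), Rational(-1, 44748)) = Add(Add(-30350, Rational(8213, 6747)), Rational(-1, 44748)) = Add(Rational(-204763237, 6747), Rational(-1, 44748)) = Rational(-3054248445341, 100638252)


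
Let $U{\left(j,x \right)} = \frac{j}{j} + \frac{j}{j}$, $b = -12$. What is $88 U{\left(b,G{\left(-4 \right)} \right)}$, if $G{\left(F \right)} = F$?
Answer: $176$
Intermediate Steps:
$U{\left(j,x \right)} = 2$ ($U{\left(j,x \right)} = 1 + 1 = 2$)
$88 U{\left(b,G{\left(-4 \right)} \right)} = 88 \cdot 2 = 176$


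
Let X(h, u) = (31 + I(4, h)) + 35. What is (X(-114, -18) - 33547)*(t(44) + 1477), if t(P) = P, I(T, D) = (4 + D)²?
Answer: -32520501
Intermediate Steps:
X(h, u) = 66 + (4 + h)² (X(h, u) = (31 + (4 + h)²) + 35 = 66 + (4 + h)²)
(X(-114, -18) - 33547)*(t(44) + 1477) = ((66 + (4 - 114)²) - 33547)*(44 + 1477) = ((66 + (-110)²) - 33547)*1521 = ((66 + 12100) - 33547)*1521 = (12166 - 33547)*1521 = -21381*1521 = -32520501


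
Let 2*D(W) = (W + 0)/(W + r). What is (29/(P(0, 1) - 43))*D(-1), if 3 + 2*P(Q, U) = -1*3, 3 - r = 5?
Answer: -29/276 ≈ -0.10507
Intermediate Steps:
r = -2 (r = 3 - 1*5 = 3 - 5 = -2)
P(Q, U) = -3 (P(Q, U) = -3/2 + (-1*3)/2 = -3/2 + (½)*(-3) = -3/2 - 3/2 = -3)
D(W) = W/(2*(-2 + W)) (D(W) = ((W + 0)/(W - 2))/2 = (W/(-2 + W))/2 = W/(2*(-2 + W)))
(29/(P(0, 1) - 43))*D(-1) = (29/(-3 - 43))*((½)*(-1)/(-2 - 1)) = (29/(-46))*((½)*(-1)/(-3)) = (29*(-1/46))*((½)*(-1)*(-⅓)) = -29/46*⅙ = -29/276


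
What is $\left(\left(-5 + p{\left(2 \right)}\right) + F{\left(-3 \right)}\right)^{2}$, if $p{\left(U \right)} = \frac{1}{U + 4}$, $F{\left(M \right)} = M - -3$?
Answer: $\frac{841}{36} \approx 23.361$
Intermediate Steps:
$F{\left(M \right)} = 3 + M$ ($F{\left(M \right)} = M + 3 = 3 + M$)
$p{\left(U \right)} = \frac{1}{4 + U}$
$\left(\left(-5 + p{\left(2 \right)}\right) + F{\left(-3 \right)}\right)^{2} = \left(\left(-5 + \frac{1}{4 + 2}\right) + \left(3 - 3\right)\right)^{2} = \left(\left(-5 + \frac{1}{6}\right) + 0\right)^{2} = \left(- \frac{29}{6} + 0\right)^{2} = \left(- \frac{29}{6}\right)^{2} = \frac{841}{36}$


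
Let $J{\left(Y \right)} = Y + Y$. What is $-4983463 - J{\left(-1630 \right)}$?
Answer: $-4980203$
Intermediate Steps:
$J{\left(Y \right)} = 2 Y$
$-4983463 - J{\left(-1630 \right)} = -4983463 - 2 \left(-1630\right) = -4983463 - -3260 = -4983463 + 3260 = -4980203$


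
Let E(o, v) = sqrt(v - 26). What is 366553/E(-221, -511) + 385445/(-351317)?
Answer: -385445/351317 - 366553*I*sqrt(537)/537 ≈ -1.0971 - 15818.0*I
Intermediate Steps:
E(o, v) = sqrt(-26 + v)
366553/E(-221, -511) + 385445/(-351317) = 366553/(sqrt(-26 - 511)) + 385445/(-351317) = 366553/(sqrt(-537)) + 385445*(-1/351317) = 366553/((I*sqrt(537))) - 385445/351317 = 366553*(-I*sqrt(537)/537) - 385445/351317 = -366553*I*sqrt(537)/537 - 385445/351317 = -385445/351317 - 366553*I*sqrt(537)/537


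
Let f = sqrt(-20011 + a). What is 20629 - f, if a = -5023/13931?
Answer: 20629 - 2*I*sqrt(970914998946)/13931 ≈ 20629.0 - 141.46*I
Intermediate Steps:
a = -5023/13931 (a = -5023*1/13931 = -5023/13931 ≈ -0.36056)
f = 2*I*sqrt(970914998946)/13931 (f = sqrt(-20011 - 5023/13931) = sqrt(-278778264/13931) = 2*I*sqrt(970914998946)/13931 ≈ 141.46*I)
20629 - f = 20629 - 2*I*sqrt(970914998946)/13931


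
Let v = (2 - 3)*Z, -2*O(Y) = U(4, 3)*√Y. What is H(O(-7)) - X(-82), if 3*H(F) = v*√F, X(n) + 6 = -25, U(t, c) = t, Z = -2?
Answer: 31 + 2*7^(¼)*(1 - I)/3 ≈ 32.084 - 1.0844*I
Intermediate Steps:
O(Y) = -2*√Y
X(n) = -31 (X(n) = -6 - 25 = -31)
v = 2 (v = (2 - 3)*(-2) = -1*(-2) = 2)
H(F) = 2*√F/3 (H(F) = (2*√F)/3 = 2*√F/3)
H(O(-7)) - X(-82) = 2*√(-2*I*√7)/3 - 1*(-31) = 2*√(-2*I*√7)/3 + 31 = 2*(√2*7^(¼)*√(-I))/3 + 31 = 2*√2*7^(¼)*√(-I)/3 + 31 = 31 + 2*√2*7^(¼)*√(-I)/3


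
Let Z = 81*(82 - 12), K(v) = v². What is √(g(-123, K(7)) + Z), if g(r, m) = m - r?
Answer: √5842 ≈ 76.433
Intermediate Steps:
Z = 5670 (Z = 81*70 = 5670)
√(g(-123, K(7)) + Z) = √((7² - 1*(-123)) + 5670) = √((49 + 123) + 5670) = √(172 + 5670) = √5842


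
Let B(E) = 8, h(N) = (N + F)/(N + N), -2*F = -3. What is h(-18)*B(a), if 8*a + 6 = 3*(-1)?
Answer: 11/3 ≈ 3.6667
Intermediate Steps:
F = 3/2 (F = -½*(-3) = 3/2 ≈ 1.5000)
h(N) = (3/2 + N)/(2*N) (h(N) = (N + 3/2)/(N + N) = (3/2 + N)/((2*N)) = (3/2 + N)*(1/(2*N)) = (3/2 + N)/(2*N))
a = -9/8 (a = -¾ + (3*(-1))/8 = -¾ + (⅛)*(-3) = -¾ - 3/8 = -9/8 ≈ -1.1250)
h(-18)*B(a) = ((¼)*(3 + 2*(-18))/(-18))*8 = ((¼)*(-1/18)*(3 - 36))*8 = ((¼)*(-1/18)*(-33))*8 = (11/24)*8 = 11/3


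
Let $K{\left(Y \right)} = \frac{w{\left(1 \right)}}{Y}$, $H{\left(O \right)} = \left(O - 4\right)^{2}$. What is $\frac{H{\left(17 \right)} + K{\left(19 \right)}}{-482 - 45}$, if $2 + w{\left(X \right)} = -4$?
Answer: $- \frac{3205}{10013} \approx -0.32008$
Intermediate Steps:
$w{\left(X \right)} = -6$ ($w{\left(X \right)} = -2 - 4 = -6$)
$H{\left(O \right)} = \left(-4 + O\right)^{2}$
$K{\left(Y \right)} = - \frac{6}{Y}$
$\frac{H{\left(17 \right)} + K{\left(19 \right)}}{-482 - 45} = \frac{\left(-4 + 17\right)^{2} - \frac{6}{19}}{-482 - 45} = \frac{13^{2} - \frac{6}{19}}{-527} = \left(169 - \frac{6}{19}\right) \left(- \frac{1}{527}\right) = \frac{3205}{19} \left(- \frac{1}{527}\right) = - \frac{3205}{10013}$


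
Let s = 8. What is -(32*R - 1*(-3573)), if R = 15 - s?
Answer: -3797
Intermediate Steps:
R = 7 (R = 15 - 1*8 = 15 - 8 = 7)
-(32*R - 1*(-3573)) = -(32*7 - 1*(-3573)) = -(224 + 3573) = -1*3797 = -3797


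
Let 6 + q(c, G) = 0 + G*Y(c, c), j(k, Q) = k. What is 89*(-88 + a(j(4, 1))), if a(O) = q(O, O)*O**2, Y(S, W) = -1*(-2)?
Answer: -4984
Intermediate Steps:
Y(S, W) = 2
q(c, G) = -6 + 2*G (q(c, G) = -6 + (0 + G*2) = -6 + (0 + 2*G) = -6 + 2*G)
a(O) = O**2*(-6 + 2*O) (a(O) = (-6 + 2*O)*O**2 = O**2*(-6 + 2*O))
89*(-88 + a(j(4, 1))) = 89*(-88 + 2*4**2*(-3 + 4)) = 89*(-88 + 2*16*1) = 89*(-88 + 32) = 89*(-56) = -4984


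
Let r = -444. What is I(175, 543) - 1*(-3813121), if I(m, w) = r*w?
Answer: 3572029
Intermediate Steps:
I(m, w) = -444*w
I(175, 543) - 1*(-3813121) = -444*543 - 1*(-3813121) = -241092 + 3813121 = 3572029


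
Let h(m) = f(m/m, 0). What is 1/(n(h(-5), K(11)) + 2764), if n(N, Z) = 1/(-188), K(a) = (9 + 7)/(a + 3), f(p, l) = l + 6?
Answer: 188/519631 ≈ 0.00036180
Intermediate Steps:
f(p, l) = 6 + l
h(m) = 6 (h(m) = 6 + 0 = 6)
K(a) = 16/(3 + a)
n(N, Z) = -1/188
1/(n(h(-5), K(11)) + 2764) = 1/(-1/188 + 2764) = 1/(519631/188) = 188/519631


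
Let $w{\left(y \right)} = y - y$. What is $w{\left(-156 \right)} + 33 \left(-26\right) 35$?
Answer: $-30030$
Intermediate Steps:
$w{\left(y \right)} = 0$
$w{\left(-156 \right)} + 33 \left(-26\right) 35 = 0 + 33 \left(-26\right) 35 = 0 - 30030 = -30030$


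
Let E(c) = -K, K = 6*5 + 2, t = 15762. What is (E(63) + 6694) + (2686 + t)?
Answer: 25110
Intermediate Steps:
K = 32 (K = 30 + 2 = 32)
E(c) = -32 (E(c) = -1*32 = -32)
(E(63) + 6694) + (2686 + t) = (-32 + 6694) + (2686 + 15762) = 6662 + 18448 = 25110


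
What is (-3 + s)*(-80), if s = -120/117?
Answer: 12560/39 ≈ 322.05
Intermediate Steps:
s = -40/39 (s = -120*1/117 = -40/39 ≈ -1.0256)
(-3 + s)*(-80) = (-3 - 40/39)*(-80) = -157/39*(-80) = 12560/39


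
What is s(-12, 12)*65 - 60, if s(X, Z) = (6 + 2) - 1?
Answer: 395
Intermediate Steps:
s(X, Z) = 7 (s(X, Z) = 8 - 1 = 7)
s(-12, 12)*65 - 60 = 7*65 - 60 = 455 - 60 = 395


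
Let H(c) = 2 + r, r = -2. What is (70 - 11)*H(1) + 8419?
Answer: 8419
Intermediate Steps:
H(c) = 0 (H(c) = 2 - 2 = 0)
(70 - 11)*H(1) + 8419 = (70 - 11)*0 + 8419 = 59*0 + 8419 = 0 + 8419 = 8419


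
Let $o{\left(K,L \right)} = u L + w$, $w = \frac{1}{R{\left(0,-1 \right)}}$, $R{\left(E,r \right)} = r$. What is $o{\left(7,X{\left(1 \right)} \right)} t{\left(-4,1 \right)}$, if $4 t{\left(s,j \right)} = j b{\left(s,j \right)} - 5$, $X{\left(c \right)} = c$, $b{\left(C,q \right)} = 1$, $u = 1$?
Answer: $0$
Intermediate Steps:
$w = -1$ ($w = \frac{1}{-1} = -1$)
$t{\left(s,j \right)} = - \frac{5}{4} + \frac{j}{4}$ ($t{\left(s,j \right)} = \frac{j 1 - 5}{4} = \frac{j - 5}{4} = \frac{-5 + j}{4} = - \frac{5}{4} + \frac{j}{4}$)
$o{\left(K,L \right)} = -1 + L$ ($o{\left(K,L \right)} = 1 L - 1 = L - 1 = -1 + L$)
$o{\left(7,X{\left(1 \right)} \right)} t{\left(-4,1 \right)} = \left(-1 + 1\right) \left(- \frac{5}{4} + \frac{1}{4} \cdot 1\right) = 0 \left(- \frac{5}{4} + \frac{1}{4}\right) = 0 \left(-1\right) = 0$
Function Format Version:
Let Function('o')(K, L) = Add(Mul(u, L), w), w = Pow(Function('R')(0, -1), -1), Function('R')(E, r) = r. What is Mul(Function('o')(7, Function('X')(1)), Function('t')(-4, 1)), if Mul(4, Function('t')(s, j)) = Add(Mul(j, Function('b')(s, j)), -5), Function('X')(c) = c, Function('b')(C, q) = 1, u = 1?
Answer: 0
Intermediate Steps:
w = -1 (w = Pow(-1, -1) = -1)
Function('t')(s, j) = Add(Rational(-5, 4), Mul(Rational(1, 4), j)) (Function('t')(s, j) = Mul(Rational(1, 4), Add(Mul(j, 1), -5)) = Mul(Rational(1, 4), Add(j, -5)) = Mul(Rational(1, 4), Add(-5, j)) = Add(Rational(-5, 4), Mul(Rational(1, 4), j)))
Function('o')(K, L) = Add(-1, L) (Function('o')(K, L) = Add(Mul(1, L), -1) = Add(L, -1) = Add(-1, L))
Mul(Function('o')(7, Function('X')(1)), Function('t')(-4, 1)) = Mul(Add(-1, 1), Add(Rational(-5, 4), Mul(Rational(1, 4), 1))) = Mul(0, Add(Rational(-5, 4), Rational(1, 4))) = Mul(0, -1) = 0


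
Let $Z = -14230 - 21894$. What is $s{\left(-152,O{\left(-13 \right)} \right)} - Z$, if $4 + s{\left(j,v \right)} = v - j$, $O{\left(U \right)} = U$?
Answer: $36259$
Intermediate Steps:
$s{\left(j,v \right)} = -4 + v - j$ ($s{\left(j,v \right)} = -4 - \left(j - v\right) = -4 + v - j$)
$Z = -36124$
$s{\left(-152,O{\left(-13 \right)} \right)} - Z = \left(-4 - 13 - -152\right) - -36124 = \left(-4 - 13 + 152\right) + 36124 = 135 + 36124 = 36259$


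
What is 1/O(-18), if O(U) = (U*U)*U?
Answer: -1/5832 ≈ -0.00017147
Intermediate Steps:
O(U) = U³ (O(U) = U²*U = U³)
1/O(-18) = 1/((-18)³) = 1/(-5832) = -1/5832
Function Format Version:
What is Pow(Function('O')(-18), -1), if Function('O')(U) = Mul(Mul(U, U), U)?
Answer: Rational(-1, 5832) ≈ -0.00017147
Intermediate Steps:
Function('O')(U) = Pow(U, 3) (Function('O')(U) = Mul(Pow(U, 2), U) = Pow(U, 3))
Pow(Function('O')(-18), -1) = Pow(Pow(-18, 3), -1) = Pow(-5832, -1) = Rational(-1, 5832)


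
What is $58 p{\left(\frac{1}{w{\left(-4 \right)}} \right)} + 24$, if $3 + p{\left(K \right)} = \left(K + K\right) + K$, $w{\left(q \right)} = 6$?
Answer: $-121$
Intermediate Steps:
$p{\left(K \right)} = -3 + 3 K$ ($p{\left(K \right)} = -3 + \left(\left(K + K\right) + K\right) = -3 + \left(2 K + K\right) = -3 + 3 K$)
$58 p{\left(\frac{1}{w{\left(-4 \right)}} \right)} + 24 = 58 \left(-3 + \frac{3}{6}\right) + 24 = 58 \left(-3 + 3 \cdot \frac{1}{6}\right) + 24 = 58 \left(-3 + \frac{1}{2}\right) + 24 = 58 \left(- \frac{5}{2}\right) + 24 = -145 + 24 = -121$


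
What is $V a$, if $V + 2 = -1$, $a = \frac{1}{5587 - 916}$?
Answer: $- \frac{1}{1557} \approx -0.00064226$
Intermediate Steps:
$a = \frac{1}{4671} \approx 0.00021409$
$V = -3$ ($V = -2 - 1 = -3$)
$V a = \left(-3\right) \frac{1}{4671} = - \frac{1}{1557}$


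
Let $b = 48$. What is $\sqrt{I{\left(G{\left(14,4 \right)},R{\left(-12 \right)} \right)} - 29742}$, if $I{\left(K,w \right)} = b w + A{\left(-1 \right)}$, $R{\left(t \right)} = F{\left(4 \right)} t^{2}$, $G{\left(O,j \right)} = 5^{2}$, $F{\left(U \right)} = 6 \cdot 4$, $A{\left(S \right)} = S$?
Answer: $\sqrt{136145} \approx 368.98$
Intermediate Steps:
$F{\left(U \right)} = 24$
$G{\left(O,j \right)} = 25$
$R{\left(t \right)} = 24 t^{2}$
$I{\left(K,w \right)} = -1 + 48 w$ ($I{\left(K,w \right)} = 48 w - 1 = -1 + 48 w$)
$\sqrt{I{\left(G{\left(14,4 \right)},R{\left(-12 \right)} \right)} - 29742} = \sqrt{\left(-1 + 48 \cdot 24 \left(-12\right)^{2}\right) - 29742} = \sqrt{\left(-1 + 48 \cdot 24 \cdot 144\right) - 29742} = \sqrt{\left(-1 + 48 \cdot 3456\right) - 29742} = \sqrt{\left(-1 + 165888\right) - 29742} = \sqrt{165887 - 29742} = \sqrt{136145}$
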